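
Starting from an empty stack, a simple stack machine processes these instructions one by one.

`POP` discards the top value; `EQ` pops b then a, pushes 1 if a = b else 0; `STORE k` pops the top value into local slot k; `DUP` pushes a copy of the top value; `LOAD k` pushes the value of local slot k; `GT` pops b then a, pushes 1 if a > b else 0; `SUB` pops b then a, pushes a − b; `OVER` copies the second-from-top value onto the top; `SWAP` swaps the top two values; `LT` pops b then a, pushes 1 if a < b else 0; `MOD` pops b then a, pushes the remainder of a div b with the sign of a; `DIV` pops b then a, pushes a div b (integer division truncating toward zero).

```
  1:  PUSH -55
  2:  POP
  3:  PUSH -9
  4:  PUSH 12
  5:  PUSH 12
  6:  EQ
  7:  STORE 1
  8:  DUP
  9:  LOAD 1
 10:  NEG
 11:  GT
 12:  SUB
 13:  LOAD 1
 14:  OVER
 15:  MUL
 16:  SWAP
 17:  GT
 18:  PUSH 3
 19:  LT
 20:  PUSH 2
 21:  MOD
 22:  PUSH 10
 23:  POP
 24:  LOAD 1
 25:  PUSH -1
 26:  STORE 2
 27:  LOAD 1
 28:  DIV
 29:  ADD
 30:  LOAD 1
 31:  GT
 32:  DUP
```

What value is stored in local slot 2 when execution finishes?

-1

PUSH -55 → [-55]
POP      → []
PUSH -9  → [-9]
PUSH 12  → [-9, 12]
PUSH 12  → [-9, 12, 12]
EQ       → [-9, 1]
STORE 1  → [-9]
DUP      → [-9, -9]
LOAD 1   → [-9, -9, 1]
NEG      → [-9, -9, -1]
GT       → [-9, 0]
SUB      → [-9]
LOAD 1   → [-9, 1]
OVER     → [-9, 1, -9]
MUL      → [-9, -9]
SWAP     → [-9, -9]
GT       → [0]
PUSH 3   → [0, 3]
LT       → [1]
PUSH 2   → [1, 2]
MOD      → [1]
PUSH 10  → [1, 10]
POP      → [1]
LOAD 1   → [1, 1]
PUSH -1  → [1, 1, -1]
STORE 2  → [1, 1]
LOAD 1   → [1, 1, 1]
DIV      → [1, 1]
ADD      → [2]
LOAD 1   → [2, 1]
GT       → [1]
DUP      → [1, 1]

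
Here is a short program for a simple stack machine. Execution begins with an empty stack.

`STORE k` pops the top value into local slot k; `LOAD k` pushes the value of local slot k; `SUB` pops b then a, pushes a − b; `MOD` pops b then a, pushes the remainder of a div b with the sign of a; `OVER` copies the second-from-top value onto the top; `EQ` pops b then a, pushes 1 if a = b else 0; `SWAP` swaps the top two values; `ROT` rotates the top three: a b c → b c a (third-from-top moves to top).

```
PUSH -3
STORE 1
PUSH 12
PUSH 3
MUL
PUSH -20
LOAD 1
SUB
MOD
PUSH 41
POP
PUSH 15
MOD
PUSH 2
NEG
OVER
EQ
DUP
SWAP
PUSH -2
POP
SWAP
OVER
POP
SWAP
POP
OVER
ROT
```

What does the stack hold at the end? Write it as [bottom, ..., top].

PUSH -3  : [-3]
STORE 1  : []
PUSH 12  : [12]
PUSH 3   : [12, 3]
MUL      : [36]
PUSH -20 : [36, -20]
LOAD 1   : [36, -20, -3]
SUB      : [36, -17]
MOD      : [2]
PUSH 41  : [2, 41]
POP      : [2]
PUSH 15  : [2, 15]
MOD      : [2]
PUSH 2   : [2, 2]
NEG      : [2, -2]
OVER     : [2, -2, 2]
EQ       : [2, 0]
DUP      : [2, 0, 0]
SWAP     : [2, 0, 0]
PUSH -2  : [2, 0, 0, -2]
POP      : [2, 0, 0]
SWAP     : [2, 0, 0]
OVER     : [2, 0, 0, 0]
POP      : [2, 0, 0]
SWAP     : [2, 0, 0]
POP      : [2, 0]
OVER     : [2, 0, 2]
ROT      : [0, 2, 2]

[0, 2, 2]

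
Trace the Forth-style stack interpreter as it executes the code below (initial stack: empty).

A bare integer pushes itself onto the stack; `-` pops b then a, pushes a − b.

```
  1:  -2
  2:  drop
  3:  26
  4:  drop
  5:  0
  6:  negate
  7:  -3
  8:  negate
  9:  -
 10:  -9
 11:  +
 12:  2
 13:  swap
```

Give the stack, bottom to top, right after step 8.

-2     → -2
drop   → (empty)
26     → 26
drop   → (empty)
0      → 0
negate → 0
-3     → 0 -3
negate → 0 3

[0, 3]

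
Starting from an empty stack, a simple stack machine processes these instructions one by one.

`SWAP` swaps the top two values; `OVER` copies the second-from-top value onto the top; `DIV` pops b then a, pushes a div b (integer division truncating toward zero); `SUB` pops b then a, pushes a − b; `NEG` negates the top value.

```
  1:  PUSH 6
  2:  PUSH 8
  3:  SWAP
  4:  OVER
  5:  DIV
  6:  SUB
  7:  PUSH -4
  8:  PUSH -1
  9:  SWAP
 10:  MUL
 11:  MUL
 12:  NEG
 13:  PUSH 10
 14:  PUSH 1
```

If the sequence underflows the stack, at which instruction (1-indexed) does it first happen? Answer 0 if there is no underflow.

0

PUSH 6  -> 6
PUSH 8  -> 6 8
SWAP    -> 8 6
OVER    -> 8 6 8
DIV     -> 8 0
SUB     -> 8
PUSH -4 -> 8 -4
PUSH -1 -> 8 -4 -1
SWAP    -> 8 -1 -4
MUL     -> 8 4
MUL     -> 32
NEG     -> -32
PUSH 10 -> -32 10
PUSH 1  -> -32 10 1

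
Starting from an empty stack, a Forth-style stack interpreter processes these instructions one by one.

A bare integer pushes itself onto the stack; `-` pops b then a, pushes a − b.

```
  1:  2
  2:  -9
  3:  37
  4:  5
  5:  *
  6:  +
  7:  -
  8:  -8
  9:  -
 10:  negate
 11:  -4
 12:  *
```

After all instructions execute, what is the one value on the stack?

-664

2       2
-9      2 -9
37      2 -9 37
5       2 -9 37 5
*       2 -9 185
+       2 176
-       -174
-8      -174 -8
-       -166
negate  166
-4      166 -4
*       -664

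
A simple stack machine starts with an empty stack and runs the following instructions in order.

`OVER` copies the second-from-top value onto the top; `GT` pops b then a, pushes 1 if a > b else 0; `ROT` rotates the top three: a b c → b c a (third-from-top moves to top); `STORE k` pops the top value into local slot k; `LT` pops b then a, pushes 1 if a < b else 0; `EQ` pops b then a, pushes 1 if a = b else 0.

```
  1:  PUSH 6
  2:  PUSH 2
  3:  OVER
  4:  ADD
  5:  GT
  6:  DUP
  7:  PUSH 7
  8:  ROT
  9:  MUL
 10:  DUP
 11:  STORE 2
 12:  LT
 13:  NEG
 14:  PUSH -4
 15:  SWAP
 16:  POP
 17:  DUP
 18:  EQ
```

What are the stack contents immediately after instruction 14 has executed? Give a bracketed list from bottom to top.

[0, -4]

PUSH 6  → [6]
PUSH 2  → [6, 2]
OVER    → [6, 2, 6]
ADD     → [6, 8]
GT      → [0]
DUP     → [0, 0]
PUSH 7  → [0, 0, 7]
ROT     → [0, 7, 0]
MUL     → [0, 0]
DUP     → [0, 0, 0]
STORE 2 → [0, 0]
LT      → [0]
NEG     → [0]
PUSH -4 → [0, -4]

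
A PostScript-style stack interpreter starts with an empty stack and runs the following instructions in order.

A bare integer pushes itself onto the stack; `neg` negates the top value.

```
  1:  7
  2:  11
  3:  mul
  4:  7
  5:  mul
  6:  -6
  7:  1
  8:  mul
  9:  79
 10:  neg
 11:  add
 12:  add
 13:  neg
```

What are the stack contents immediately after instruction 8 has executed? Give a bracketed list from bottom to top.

7   → [7]
11  → [7, 11]
mul → [77]
7   → [77, 7]
mul → [539]
-6  → [539, -6]
1   → [539, -6, 1]
mul → [539, -6]

[539, -6]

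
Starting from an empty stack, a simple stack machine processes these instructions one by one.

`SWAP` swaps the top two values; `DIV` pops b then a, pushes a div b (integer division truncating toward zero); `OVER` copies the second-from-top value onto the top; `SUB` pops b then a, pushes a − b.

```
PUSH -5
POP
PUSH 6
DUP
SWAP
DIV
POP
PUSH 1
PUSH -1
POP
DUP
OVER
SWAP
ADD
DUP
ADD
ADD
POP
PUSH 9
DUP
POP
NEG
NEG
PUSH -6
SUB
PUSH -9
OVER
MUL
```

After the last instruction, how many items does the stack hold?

2

PUSH -5 -> -5
POP     -> (empty)
PUSH 6  -> 6
DUP     -> 6 6
SWAP    -> 6 6
DIV     -> 1
POP     -> (empty)
PUSH 1  -> 1
PUSH -1 -> 1 -1
POP     -> 1
DUP     -> 1 1
OVER    -> 1 1 1
SWAP    -> 1 1 1
ADD     -> 1 2
DUP     -> 1 2 2
ADD     -> 1 4
ADD     -> 5
POP     -> (empty)
PUSH 9  -> 9
DUP     -> 9 9
POP     -> 9
NEG     -> -9
NEG     -> 9
PUSH -6 -> 9 -6
SUB     -> 15
PUSH -9 -> 15 -9
OVER    -> 15 -9 15
MUL     -> 15 -135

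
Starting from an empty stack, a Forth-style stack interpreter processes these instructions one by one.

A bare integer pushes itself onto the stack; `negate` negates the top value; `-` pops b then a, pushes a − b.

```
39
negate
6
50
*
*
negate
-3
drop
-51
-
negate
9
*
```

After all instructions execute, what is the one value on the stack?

39      [39]
negate  [-39]
6       [-39, 6]
50      [-39, 6, 50]
*       [-39, 300]
*       [-11700]
negate  [11700]
-3      [11700, -3]
drop    [11700]
-51     [11700, -51]
-       [11751]
negate  [-11751]
9       [-11751, 9]
*       [-105759]

-105759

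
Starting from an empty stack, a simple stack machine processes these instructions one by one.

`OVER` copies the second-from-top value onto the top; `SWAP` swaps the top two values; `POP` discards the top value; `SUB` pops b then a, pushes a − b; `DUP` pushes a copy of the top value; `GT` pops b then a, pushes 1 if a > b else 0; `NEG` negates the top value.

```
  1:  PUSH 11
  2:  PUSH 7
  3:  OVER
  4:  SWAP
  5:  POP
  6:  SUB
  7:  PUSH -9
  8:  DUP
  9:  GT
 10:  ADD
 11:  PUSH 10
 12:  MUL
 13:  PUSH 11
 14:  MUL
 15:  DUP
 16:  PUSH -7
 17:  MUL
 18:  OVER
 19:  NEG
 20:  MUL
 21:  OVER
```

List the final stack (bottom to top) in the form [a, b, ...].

[0, 0, 0]

PUSH 11 : 11
PUSH 7  : 11 7
OVER    : 11 7 11
SWAP    : 11 11 7
POP     : 11 11
SUB     : 0
PUSH -9 : 0 -9
DUP     : 0 -9 -9
GT      : 0 0
ADD     : 0
PUSH 10 : 0 10
MUL     : 0
PUSH 11 : 0 11
MUL     : 0
DUP     : 0 0
PUSH -7 : 0 0 -7
MUL     : 0 0
OVER    : 0 0 0
NEG     : 0 0 0
MUL     : 0 0
OVER    : 0 0 0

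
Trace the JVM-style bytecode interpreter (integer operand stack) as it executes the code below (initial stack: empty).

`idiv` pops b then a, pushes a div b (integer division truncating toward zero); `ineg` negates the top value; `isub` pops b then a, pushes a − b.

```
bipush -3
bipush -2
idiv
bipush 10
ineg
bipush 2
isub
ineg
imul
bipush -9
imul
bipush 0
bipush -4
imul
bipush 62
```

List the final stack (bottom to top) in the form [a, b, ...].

bipush -3 -> [-3]
bipush -2 -> [-3, -2]
idiv      -> [1]
bipush 10 -> [1, 10]
ineg      -> [1, -10]
bipush 2  -> [1, -10, 2]
isub      -> [1, -12]
ineg      -> [1, 12]
imul      -> [12]
bipush -9 -> [12, -9]
imul      -> [-108]
bipush 0  -> [-108, 0]
bipush -4 -> [-108, 0, -4]
imul      -> [-108, 0]
bipush 62 -> [-108, 0, 62]

[-108, 0, 62]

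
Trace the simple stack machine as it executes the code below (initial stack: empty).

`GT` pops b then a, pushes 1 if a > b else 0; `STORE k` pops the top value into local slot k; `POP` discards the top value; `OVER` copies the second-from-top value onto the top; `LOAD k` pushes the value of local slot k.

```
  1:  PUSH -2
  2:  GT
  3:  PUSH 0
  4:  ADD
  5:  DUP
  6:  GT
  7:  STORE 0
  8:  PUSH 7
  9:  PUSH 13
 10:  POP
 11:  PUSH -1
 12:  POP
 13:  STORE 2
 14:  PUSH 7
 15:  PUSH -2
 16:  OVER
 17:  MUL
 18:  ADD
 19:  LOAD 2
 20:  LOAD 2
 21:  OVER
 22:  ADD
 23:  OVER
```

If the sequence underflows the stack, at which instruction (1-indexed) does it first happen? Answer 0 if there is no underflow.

PUSH -2 -> [-2]
GT  — needs 2 operands, stack has 1 → underflow

2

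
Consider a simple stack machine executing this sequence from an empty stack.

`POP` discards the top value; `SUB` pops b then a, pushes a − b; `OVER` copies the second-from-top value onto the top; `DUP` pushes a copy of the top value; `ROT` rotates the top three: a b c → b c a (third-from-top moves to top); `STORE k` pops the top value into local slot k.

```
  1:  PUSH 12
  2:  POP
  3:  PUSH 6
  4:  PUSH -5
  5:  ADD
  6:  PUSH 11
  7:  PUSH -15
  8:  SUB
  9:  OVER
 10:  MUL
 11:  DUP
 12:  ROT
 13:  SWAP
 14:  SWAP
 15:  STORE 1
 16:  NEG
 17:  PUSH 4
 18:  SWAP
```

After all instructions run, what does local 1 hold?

1

PUSH 12   [12]
POP       []
PUSH 6    [6]
PUSH -5   [6, -5]
ADD       [1]
PUSH 11   [1, 11]
PUSH -15  [1, 11, -15]
SUB       [1, 26]
OVER      [1, 26, 1]
MUL       [1, 26]
DUP       [1, 26, 26]
ROT       [26, 26, 1]
SWAP      [26, 1, 26]
SWAP      [26, 26, 1]
STORE 1   [26, 26]
NEG       [26, -26]
PUSH 4    [26, -26, 4]
SWAP      [26, 4, -26]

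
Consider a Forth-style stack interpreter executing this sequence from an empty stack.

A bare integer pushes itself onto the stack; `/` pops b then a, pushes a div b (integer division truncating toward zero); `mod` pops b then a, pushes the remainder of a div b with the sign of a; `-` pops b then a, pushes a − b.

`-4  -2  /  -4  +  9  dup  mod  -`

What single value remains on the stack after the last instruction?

-2

-4  -> -4
-2  -> -4 -2
/   -> 2
-4  -> 2 -4
+   -> -2
9   -> -2 9
dup -> -2 9 9
mod -> -2 0
-   -> -2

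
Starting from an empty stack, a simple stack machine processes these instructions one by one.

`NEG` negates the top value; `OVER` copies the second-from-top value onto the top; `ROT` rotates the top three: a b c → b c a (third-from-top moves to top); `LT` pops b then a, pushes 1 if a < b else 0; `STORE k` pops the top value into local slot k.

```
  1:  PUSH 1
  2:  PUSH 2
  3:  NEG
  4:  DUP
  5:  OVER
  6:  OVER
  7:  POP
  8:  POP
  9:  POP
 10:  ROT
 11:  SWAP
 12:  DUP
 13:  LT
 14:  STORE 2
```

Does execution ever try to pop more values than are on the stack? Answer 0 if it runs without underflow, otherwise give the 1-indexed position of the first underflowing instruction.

10

PUSH 1 -> 1
PUSH 2 -> 1 2
NEG    -> 1 -2
DUP    -> 1 -2 -2
OVER   -> 1 -2 -2 -2
OVER   -> 1 -2 -2 -2 -2
POP    -> 1 -2 -2 -2
POP    -> 1 -2 -2
POP    -> 1 -2
ROT  — needs 3 operands, stack has 2 → underflow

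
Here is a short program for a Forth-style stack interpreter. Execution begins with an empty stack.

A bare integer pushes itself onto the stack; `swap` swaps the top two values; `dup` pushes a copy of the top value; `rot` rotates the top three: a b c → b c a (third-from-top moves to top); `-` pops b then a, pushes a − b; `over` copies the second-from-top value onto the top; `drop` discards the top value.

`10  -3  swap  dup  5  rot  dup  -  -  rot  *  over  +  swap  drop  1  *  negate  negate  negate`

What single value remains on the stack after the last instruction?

5

10     -> [10]
-3     -> [10, -3]
swap   -> [-3, 10]
dup    -> [-3, 10, 10]
5      -> [-3, 10, 10, 5]
rot    -> [-3, 10, 5, 10]
dup    -> [-3, 10, 5, 10, 10]
-      -> [-3, 10, 5, 0]
-      -> [-3, 10, 5]
rot    -> [10, 5, -3]
*      -> [10, -15]
over   -> [10, -15, 10]
+      -> [10, -5]
swap   -> [-5, 10]
drop   -> [-5]
1      -> [-5, 1]
*      -> [-5]
negate -> [5]
negate -> [-5]
negate -> [5]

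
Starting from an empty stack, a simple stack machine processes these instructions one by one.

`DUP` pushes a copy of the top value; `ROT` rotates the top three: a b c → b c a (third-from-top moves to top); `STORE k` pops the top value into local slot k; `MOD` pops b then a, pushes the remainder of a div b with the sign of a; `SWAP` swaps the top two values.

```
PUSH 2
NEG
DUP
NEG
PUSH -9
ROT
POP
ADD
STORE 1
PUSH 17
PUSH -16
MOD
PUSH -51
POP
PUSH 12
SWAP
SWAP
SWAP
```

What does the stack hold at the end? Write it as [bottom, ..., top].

PUSH 2   -> [2]
NEG      -> [-2]
DUP      -> [-2, -2]
NEG      -> [-2, 2]
PUSH -9  -> [-2, 2, -9]
ROT      -> [2, -9, -2]
POP      -> [2, -9]
ADD      -> [-7]
STORE 1  -> []
PUSH 17  -> [17]
PUSH -16 -> [17, -16]
MOD      -> [1]
PUSH -51 -> [1, -51]
POP      -> [1]
PUSH 12  -> [1, 12]
SWAP     -> [12, 1]
SWAP     -> [1, 12]
SWAP     -> [12, 1]

[12, 1]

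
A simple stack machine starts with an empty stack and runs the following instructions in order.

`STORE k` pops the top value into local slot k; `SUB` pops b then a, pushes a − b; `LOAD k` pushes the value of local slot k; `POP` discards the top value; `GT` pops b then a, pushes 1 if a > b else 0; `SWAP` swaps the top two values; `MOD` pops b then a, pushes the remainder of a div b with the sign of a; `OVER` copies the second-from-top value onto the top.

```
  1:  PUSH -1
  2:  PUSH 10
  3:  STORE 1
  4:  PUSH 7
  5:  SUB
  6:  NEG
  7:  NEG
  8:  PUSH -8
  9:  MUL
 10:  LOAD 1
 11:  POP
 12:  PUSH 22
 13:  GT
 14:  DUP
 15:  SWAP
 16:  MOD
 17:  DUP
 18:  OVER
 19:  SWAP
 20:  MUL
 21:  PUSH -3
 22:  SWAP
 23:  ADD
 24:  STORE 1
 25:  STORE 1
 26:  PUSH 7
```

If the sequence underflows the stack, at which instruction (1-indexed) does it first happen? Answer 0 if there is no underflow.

PUSH -1 : -1
PUSH 10 : -1 10
STORE 1 : -1
PUSH 7  : -1 7
SUB     : -8
NEG     : 8
NEG     : -8
PUSH -8 : -8 -8
MUL     : 64
LOAD 1  : 64 10
POP     : 64
PUSH 22 : 64 22
GT      : 1
DUP     : 1 1
SWAP    : 1 1
MOD     : 0
DUP     : 0 0
OVER    : 0 0 0
SWAP    : 0 0 0
MUL     : 0 0
PUSH -3 : 0 0 -3
SWAP    : 0 -3 0
ADD     : 0 -3
STORE 1 : 0
STORE 1 : (empty)
PUSH 7  : 7

0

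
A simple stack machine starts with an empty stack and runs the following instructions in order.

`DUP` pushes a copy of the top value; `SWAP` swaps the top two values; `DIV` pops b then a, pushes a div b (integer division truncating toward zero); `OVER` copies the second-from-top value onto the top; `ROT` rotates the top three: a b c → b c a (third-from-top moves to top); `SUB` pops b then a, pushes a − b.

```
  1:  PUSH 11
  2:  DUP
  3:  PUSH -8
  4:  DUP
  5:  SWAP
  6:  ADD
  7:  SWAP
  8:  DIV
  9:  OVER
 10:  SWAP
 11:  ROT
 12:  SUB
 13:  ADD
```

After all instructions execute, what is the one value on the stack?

-1

PUSH 11  11
DUP      11 11
PUSH -8  11 11 -8
DUP      11 11 -8 -8
SWAP     11 11 -8 -8
ADD      11 11 -16
SWAP     11 -16 11
DIV      11 -1
OVER     11 -1 11
SWAP     11 11 -1
ROT      11 -1 11
SUB      11 -12
ADD      -1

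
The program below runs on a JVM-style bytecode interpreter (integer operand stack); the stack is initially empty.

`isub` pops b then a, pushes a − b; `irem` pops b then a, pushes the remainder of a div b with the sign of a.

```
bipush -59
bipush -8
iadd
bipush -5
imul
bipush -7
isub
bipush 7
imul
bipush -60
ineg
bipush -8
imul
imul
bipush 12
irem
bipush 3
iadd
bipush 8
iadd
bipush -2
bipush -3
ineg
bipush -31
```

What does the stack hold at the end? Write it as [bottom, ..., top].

[11, -2, 3, -31]

bipush -59  -59
bipush -8   -59 -8
iadd        -67
bipush -5   -67 -5
imul        335
bipush -7   335 -7
isub        342
bipush 7    342 7
imul        2394
bipush -60  2394 -60
ineg        2394 60
bipush -8   2394 60 -8
imul        2394 -480
imul        -1149120
bipush 12   -1149120 12
irem        0
bipush 3    0 3
iadd        3
bipush 8    3 8
iadd        11
bipush -2   11 -2
bipush -3   11 -2 -3
ineg        11 -2 3
bipush -31  11 -2 3 -31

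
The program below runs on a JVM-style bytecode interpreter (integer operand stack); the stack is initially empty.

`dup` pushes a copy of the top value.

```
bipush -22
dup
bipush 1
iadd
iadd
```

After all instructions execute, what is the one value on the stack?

bipush -22 -> [-22]
dup        -> [-22, -22]
bipush 1   -> [-22, -22, 1]
iadd       -> [-22, -21]
iadd       -> [-43]

-43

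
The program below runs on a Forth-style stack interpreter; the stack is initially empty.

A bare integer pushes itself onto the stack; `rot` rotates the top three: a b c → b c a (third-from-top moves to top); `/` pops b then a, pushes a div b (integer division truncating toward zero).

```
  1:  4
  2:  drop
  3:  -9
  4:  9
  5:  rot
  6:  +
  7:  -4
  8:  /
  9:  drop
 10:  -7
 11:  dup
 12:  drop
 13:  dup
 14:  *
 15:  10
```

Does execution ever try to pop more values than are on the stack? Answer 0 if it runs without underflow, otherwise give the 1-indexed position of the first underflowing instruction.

4     4
drop  (empty)
-9    -9
9     -9 9
rot  — needs 3 operands, stack has 2 → underflow

5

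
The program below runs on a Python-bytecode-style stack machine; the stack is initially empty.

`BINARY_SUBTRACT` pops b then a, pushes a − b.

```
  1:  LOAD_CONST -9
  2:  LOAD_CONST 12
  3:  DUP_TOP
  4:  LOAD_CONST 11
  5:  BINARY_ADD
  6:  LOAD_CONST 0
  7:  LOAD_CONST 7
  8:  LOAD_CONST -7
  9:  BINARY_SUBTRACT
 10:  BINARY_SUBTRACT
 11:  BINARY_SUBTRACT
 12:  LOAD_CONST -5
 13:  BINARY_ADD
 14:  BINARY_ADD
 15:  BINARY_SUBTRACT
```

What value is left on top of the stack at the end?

-53

LOAD_CONST -9   : [-9]
LOAD_CONST 12   : [-9, 12]
DUP_TOP         : [-9, 12, 12]
LOAD_CONST 11   : [-9, 12, 12, 11]
BINARY_ADD      : [-9, 12, 23]
LOAD_CONST 0    : [-9, 12, 23, 0]
LOAD_CONST 7    : [-9, 12, 23, 0, 7]
LOAD_CONST -7   : [-9, 12, 23, 0, 7, -7]
BINARY_SUBTRACT : [-9, 12, 23, 0, 14]
BINARY_SUBTRACT : [-9, 12, 23, -14]
BINARY_SUBTRACT : [-9, 12, 37]
LOAD_CONST -5   : [-9, 12, 37, -5]
BINARY_ADD      : [-9, 12, 32]
BINARY_ADD      : [-9, 44]
BINARY_SUBTRACT : [-53]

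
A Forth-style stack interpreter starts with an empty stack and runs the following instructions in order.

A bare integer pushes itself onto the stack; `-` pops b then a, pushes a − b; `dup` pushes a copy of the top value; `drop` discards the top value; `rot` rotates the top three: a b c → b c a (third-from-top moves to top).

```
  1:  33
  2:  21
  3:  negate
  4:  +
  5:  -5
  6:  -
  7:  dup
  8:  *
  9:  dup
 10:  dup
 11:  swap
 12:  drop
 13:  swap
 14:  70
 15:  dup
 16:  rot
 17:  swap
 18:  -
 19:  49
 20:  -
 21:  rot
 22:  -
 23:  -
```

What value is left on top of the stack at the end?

33     → 33
21     → 33 21
negate → 33 -21
+      → 12
-5     → 12 -5
-      → 17
dup    → 17 17
*      → 289
dup    → 289 289
dup    → 289 289 289
swap   → 289 289 289
drop   → 289 289
swap   → 289 289
70     → 289 289 70
dup    → 289 289 70 70
rot    → 289 70 70 289
swap   → 289 70 289 70
-      → 289 70 219
49     → 289 70 219 49
-      → 289 70 170
rot    → 70 170 289
-      → 70 -119
-      → 189

189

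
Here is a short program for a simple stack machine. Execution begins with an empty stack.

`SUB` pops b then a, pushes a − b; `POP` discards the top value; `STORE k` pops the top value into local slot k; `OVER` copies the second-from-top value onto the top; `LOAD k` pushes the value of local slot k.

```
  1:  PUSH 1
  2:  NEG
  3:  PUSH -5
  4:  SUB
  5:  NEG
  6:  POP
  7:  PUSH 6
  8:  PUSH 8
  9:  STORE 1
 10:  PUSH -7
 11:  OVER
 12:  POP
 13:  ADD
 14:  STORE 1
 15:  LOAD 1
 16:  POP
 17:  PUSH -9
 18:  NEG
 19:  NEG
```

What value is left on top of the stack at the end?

PUSH 1  -> 1
NEG     -> -1
PUSH -5 -> -1 -5
SUB     -> 4
NEG     -> -4
POP     -> (empty)
PUSH 6  -> 6
PUSH 8  -> 6 8
STORE 1 -> 6
PUSH -7 -> 6 -7
OVER    -> 6 -7 6
POP     -> 6 -7
ADD     -> -1
STORE 1 -> (empty)
LOAD 1  -> -1
POP     -> (empty)
PUSH -9 -> -9
NEG     -> 9
NEG     -> -9

-9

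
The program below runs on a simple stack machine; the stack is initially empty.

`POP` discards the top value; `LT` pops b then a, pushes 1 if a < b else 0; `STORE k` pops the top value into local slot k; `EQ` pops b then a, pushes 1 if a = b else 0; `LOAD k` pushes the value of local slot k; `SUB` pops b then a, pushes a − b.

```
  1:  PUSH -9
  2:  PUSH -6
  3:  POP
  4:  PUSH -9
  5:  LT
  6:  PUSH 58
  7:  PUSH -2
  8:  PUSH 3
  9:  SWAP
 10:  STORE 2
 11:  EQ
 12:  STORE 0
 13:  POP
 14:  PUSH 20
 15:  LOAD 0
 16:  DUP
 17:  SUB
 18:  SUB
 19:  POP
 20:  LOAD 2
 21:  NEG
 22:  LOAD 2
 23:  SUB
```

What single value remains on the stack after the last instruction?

PUSH -9  -9
PUSH -6  -9 -6
POP      -9
PUSH -9  -9 -9
LT       0
PUSH 58  0 58
PUSH -2  0 58 -2
PUSH 3   0 58 -2 3
SWAP     0 58 3 -2
STORE 2  0 58 3
EQ       0 0
STORE 0  0
POP      (empty)
PUSH 20  20
LOAD 0   20 0
DUP      20 0 0
SUB      20 0
SUB      20
POP      (empty)
LOAD 2   -2
NEG      2
LOAD 2   2 -2
SUB      4

4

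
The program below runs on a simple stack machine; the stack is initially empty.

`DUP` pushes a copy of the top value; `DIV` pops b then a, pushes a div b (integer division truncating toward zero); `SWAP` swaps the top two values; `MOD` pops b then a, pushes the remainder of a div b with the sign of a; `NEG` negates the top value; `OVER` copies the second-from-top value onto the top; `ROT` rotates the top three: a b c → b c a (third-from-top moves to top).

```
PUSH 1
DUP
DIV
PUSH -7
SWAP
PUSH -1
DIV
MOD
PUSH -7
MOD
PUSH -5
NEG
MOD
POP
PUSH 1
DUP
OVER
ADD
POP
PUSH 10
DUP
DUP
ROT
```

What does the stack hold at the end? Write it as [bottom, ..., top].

[1, 10, 10, 10]

PUSH 1  -> [1]
DUP     -> [1, 1]
DIV     -> [1]
PUSH -7 -> [1, -7]
SWAP    -> [-7, 1]
PUSH -1 -> [-7, 1, -1]
DIV     -> [-7, -1]
MOD     -> [0]
PUSH -7 -> [0, -7]
MOD     -> [0]
PUSH -5 -> [0, -5]
NEG     -> [0, 5]
MOD     -> [0]
POP     -> []
PUSH 1  -> [1]
DUP     -> [1, 1]
OVER    -> [1, 1, 1]
ADD     -> [1, 2]
POP     -> [1]
PUSH 10 -> [1, 10]
DUP     -> [1, 10, 10]
DUP     -> [1, 10, 10, 10]
ROT     -> [1, 10, 10, 10]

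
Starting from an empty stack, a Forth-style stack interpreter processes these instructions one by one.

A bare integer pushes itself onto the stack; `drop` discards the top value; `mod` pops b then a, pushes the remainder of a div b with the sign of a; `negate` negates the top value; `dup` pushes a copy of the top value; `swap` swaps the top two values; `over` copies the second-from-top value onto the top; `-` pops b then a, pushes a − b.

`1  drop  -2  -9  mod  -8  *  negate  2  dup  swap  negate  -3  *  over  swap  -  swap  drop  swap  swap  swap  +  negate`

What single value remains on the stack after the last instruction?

1       [1]
drop    []
-2      [-2]
-9      [-2, -9]
mod     [-2]
-8      [-2, -8]
*       [16]
negate  [-16]
2       [-16, 2]
dup     [-16, 2, 2]
swap    [-16, 2, 2]
negate  [-16, 2, -2]
-3      [-16, 2, -2, -3]
*       [-16, 2, 6]
over    [-16, 2, 6, 2]
swap    [-16, 2, 2, 6]
-       [-16, 2, -4]
swap    [-16, -4, 2]
drop    [-16, -4]
swap    [-4, -16]
swap    [-16, -4]
swap    [-4, -16]
+       [-20]
negate  [20]

20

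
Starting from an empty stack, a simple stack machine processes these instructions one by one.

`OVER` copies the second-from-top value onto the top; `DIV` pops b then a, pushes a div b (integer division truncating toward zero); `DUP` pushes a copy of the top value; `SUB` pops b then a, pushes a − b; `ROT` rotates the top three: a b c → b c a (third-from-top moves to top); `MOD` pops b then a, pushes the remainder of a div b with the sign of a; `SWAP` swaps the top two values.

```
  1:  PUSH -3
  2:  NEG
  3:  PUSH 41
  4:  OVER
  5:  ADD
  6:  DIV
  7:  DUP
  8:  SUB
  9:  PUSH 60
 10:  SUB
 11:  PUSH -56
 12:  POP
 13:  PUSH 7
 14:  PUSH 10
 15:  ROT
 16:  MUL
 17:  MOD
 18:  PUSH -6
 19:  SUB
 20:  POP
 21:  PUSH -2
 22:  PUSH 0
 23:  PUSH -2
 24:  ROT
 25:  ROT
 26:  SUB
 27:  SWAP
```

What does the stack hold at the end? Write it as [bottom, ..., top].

PUSH -3  → [-3]
NEG      → [3]
PUSH 41  → [3, 41]
OVER     → [3, 41, 3]
ADD      → [3, 44]
DIV      → [0]
DUP      → [0, 0]
SUB      → [0]
PUSH 60  → [0, 60]
SUB      → [-60]
PUSH -56 → [-60, -56]
POP      → [-60]
PUSH 7   → [-60, 7]
PUSH 10  → [-60, 7, 10]
ROT      → [7, 10, -60]
MUL      → [7, -600]
MOD      → [7]
PUSH -6  → [7, -6]
SUB      → [13]
POP      → []
PUSH -2  → [-2]
PUSH 0   → [-2, 0]
PUSH -2  → [-2, 0, -2]
ROT      → [0, -2, -2]
ROT      → [-2, -2, 0]
SUB      → [-2, -2]
SWAP     → [-2, -2]

[-2, -2]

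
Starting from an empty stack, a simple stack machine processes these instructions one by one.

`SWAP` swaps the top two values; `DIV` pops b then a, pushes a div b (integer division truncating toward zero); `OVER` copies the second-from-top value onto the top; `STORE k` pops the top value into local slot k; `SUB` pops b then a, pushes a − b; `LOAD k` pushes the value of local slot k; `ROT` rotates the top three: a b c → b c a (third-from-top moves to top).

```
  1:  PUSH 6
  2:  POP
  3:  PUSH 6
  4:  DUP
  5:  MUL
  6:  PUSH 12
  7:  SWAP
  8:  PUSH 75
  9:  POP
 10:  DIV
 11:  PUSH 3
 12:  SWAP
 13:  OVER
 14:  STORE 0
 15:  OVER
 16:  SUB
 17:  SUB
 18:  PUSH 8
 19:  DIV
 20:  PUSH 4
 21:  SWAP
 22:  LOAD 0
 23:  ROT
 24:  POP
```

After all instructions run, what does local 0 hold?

3

PUSH 6  : 6
POP     : (empty)
PUSH 6  : 6
DUP     : 6 6
MUL     : 36
PUSH 12 : 36 12
SWAP    : 12 36
PUSH 75 : 12 36 75
POP     : 12 36
DIV     : 0
PUSH 3  : 0 3
SWAP    : 3 0
OVER    : 3 0 3
STORE 0 : 3 0
OVER    : 3 0 3
SUB     : 3 -3
SUB     : 6
PUSH 8  : 6 8
DIV     : 0
PUSH 4  : 0 4
SWAP    : 4 0
LOAD 0  : 4 0 3
ROT     : 0 3 4
POP     : 0 3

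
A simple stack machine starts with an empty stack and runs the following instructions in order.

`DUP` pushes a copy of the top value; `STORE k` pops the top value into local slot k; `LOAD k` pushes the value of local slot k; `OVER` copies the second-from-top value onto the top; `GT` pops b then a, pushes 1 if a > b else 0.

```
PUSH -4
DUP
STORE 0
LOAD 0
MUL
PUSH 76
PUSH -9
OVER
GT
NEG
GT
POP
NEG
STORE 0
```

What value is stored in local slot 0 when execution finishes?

-16

PUSH -4 → -4
DUP     → -4 -4
STORE 0 → -4
LOAD 0  → -4 -4
MUL     → 16
PUSH 76 → 16 76
PUSH -9 → 16 76 -9
OVER    → 16 76 -9 76
GT      → 16 76 0
NEG     → 16 76 0
GT      → 16 1
POP     → 16
NEG     → -16
STORE 0 → (empty)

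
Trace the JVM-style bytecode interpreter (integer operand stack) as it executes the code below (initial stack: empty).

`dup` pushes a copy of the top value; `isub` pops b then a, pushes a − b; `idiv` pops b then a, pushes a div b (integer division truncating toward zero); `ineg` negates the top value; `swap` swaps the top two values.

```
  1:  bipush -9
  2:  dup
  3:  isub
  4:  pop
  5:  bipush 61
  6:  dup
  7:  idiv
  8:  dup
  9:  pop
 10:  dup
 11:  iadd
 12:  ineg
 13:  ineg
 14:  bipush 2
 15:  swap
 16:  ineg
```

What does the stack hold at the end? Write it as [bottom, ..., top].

[2, -2]

bipush -9 → [-9]
dup       → [-9, -9]
isub      → [0]
pop       → []
bipush 61 → [61]
dup       → [61, 61]
idiv      → [1]
dup       → [1, 1]
pop       → [1]
dup       → [1, 1]
iadd      → [2]
ineg      → [-2]
ineg      → [2]
bipush 2  → [2, 2]
swap      → [2, 2]
ineg      → [2, -2]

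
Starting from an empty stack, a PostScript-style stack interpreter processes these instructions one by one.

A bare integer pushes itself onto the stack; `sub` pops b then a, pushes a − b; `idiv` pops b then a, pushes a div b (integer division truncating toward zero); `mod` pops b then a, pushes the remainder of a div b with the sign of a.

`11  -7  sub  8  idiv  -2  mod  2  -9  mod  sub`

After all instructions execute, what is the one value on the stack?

-2

11    [11]
-7    [11, -7]
sub   [18]
8     [18, 8]
idiv  [2]
-2    [2, -2]
mod   [0]
2     [0, 2]
-9    [0, 2, -9]
mod   [0, 2]
sub   [-2]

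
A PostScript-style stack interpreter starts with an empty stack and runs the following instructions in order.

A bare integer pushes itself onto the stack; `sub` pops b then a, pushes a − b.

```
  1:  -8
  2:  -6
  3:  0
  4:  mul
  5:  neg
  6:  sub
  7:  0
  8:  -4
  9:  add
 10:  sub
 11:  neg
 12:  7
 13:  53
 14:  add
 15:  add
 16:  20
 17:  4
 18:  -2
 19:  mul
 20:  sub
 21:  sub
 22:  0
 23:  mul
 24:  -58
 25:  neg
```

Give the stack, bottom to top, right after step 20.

-8   [-8]
-6   [-8, -6]
0    [-8, -6, 0]
mul  [-8, 0]
neg  [-8, 0]
sub  [-8]
0    [-8, 0]
-4   [-8, 0, -4]
add  [-8, -4]
sub  [-4]
neg  [4]
7    [4, 7]
53   [4, 7, 53]
add  [4, 60]
add  [64]
20   [64, 20]
4    [64, 20, 4]
-2   [64, 20, 4, -2]
mul  [64, 20, -8]
sub  [64, 28]

[64, 28]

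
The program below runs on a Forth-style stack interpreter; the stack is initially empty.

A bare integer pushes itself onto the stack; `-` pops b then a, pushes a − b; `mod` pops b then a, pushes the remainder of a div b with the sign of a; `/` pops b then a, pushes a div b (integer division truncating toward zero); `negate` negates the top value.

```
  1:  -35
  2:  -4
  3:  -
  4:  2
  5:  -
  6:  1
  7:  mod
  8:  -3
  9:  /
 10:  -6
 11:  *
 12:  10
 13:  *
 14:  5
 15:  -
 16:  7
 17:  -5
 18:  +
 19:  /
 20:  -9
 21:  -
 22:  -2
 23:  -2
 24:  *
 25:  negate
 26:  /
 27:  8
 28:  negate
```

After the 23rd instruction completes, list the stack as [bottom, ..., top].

[7, -2, -2]

-35 → -35
-4  → -35 -4
-   → -31
2   → -31 2
-   → -33
1   → -33 1
mod → 0
-3  → 0 -3
/   → 0
-6  → 0 -6
*   → 0
10  → 0 10
*   → 0
5   → 0 5
-   → -5
7   → -5 7
-5  → -5 7 -5
+   → -5 2
/   → -2
-9  → -2 -9
-   → 7
-2  → 7 -2
-2  → 7 -2 -2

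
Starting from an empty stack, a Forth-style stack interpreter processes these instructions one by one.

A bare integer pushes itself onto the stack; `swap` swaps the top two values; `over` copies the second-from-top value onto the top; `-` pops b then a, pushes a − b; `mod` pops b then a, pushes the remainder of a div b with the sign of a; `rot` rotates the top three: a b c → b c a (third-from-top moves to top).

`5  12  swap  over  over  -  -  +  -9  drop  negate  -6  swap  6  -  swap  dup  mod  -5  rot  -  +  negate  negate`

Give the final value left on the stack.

5      -> [5]
12     -> [5, 12]
swap   -> [12, 5]
over   -> [12, 5, 12]
over   -> [12, 5, 12, 5]
-      -> [12, 5, 7]
-      -> [12, -2]
+      -> [10]
-9     -> [10, -9]
drop   -> [10]
negate -> [-10]
-6     -> [-10, -6]
swap   -> [-6, -10]
6      -> [-6, -10, 6]
-      -> [-6, -16]
swap   -> [-16, -6]
dup    -> [-16, -6, -6]
mod    -> [-16, 0]
-5     -> [-16, 0, -5]
rot    -> [0, -5, -16]
-      -> [0, 11]
+      -> [11]
negate -> [-11]
negate -> [11]

11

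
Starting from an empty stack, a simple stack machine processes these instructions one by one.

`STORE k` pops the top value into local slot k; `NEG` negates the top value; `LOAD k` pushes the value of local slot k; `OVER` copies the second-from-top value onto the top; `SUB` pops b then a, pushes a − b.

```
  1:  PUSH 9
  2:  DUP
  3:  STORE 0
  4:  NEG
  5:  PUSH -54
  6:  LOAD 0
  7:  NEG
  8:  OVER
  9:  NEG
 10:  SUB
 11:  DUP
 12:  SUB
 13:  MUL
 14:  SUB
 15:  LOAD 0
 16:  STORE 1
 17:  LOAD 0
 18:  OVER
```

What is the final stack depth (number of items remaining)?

PUSH 9   -> [9]
DUP      -> [9, 9]
STORE 0  -> [9]
NEG      -> [-9]
PUSH -54 -> [-9, -54]
LOAD 0   -> [-9, -54, 9]
NEG      -> [-9, -54, -9]
OVER     -> [-9, -54, -9, -54]
NEG      -> [-9, -54, -9, 54]
SUB      -> [-9, -54, -63]
DUP      -> [-9, -54, -63, -63]
SUB      -> [-9, -54, 0]
MUL      -> [-9, 0]
SUB      -> [-9]
LOAD 0   -> [-9, 9]
STORE 1  -> [-9]
LOAD 0   -> [-9, 9]
OVER     -> [-9, 9, -9]

3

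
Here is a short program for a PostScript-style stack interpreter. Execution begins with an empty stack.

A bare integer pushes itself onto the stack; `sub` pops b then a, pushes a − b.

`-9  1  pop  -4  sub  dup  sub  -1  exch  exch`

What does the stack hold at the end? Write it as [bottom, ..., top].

-9   -> [-9]
1    -> [-9, 1]
pop  -> [-9]
-4   -> [-9, -4]
sub  -> [-5]
dup  -> [-5, -5]
sub  -> [0]
-1   -> [0, -1]
exch -> [-1, 0]
exch -> [0, -1]

[0, -1]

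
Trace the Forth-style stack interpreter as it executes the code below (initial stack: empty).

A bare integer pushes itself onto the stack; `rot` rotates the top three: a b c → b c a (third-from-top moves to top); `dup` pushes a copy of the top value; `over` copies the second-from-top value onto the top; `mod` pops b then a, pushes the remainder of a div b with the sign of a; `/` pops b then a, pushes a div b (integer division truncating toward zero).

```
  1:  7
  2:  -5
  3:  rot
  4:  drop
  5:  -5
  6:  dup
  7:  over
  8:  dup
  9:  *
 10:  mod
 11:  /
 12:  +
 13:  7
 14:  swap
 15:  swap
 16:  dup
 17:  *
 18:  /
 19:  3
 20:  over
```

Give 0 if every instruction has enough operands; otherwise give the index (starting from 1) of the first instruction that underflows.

7  : 7
-5 : 7 -5
rot  — needs 3 operands, stack has 2 → underflow

3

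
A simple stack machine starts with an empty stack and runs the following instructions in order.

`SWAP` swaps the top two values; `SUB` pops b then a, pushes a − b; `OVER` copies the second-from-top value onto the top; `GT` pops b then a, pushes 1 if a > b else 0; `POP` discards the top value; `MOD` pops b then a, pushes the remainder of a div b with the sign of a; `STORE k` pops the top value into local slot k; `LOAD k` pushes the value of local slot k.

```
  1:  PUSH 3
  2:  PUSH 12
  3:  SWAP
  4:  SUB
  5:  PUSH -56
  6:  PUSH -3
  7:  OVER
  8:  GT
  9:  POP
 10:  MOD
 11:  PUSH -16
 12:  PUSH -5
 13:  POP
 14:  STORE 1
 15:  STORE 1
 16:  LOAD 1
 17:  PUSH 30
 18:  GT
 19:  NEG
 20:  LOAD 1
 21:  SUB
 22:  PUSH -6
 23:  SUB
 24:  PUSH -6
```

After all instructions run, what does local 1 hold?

9

PUSH 3   → [3]
PUSH 12  → [3, 12]
SWAP     → [12, 3]
SUB      → [9]
PUSH -56 → [9, -56]
PUSH -3  → [9, -56, -3]
OVER     → [9, -56, -3, -56]
GT       → [9, -56, 1]
POP      → [9, -56]
MOD      → [9]
PUSH -16 → [9, -16]
PUSH -5  → [9, -16, -5]
POP      → [9, -16]
STORE 1  → [9]
STORE 1  → []
LOAD 1   → [9]
PUSH 30  → [9, 30]
GT       → [0]
NEG      → [0]
LOAD 1   → [0, 9]
SUB      → [-9]
PUSH -6  → [-9, -6]
SUB      → [-3]
PUSH -6  → [-3, -6]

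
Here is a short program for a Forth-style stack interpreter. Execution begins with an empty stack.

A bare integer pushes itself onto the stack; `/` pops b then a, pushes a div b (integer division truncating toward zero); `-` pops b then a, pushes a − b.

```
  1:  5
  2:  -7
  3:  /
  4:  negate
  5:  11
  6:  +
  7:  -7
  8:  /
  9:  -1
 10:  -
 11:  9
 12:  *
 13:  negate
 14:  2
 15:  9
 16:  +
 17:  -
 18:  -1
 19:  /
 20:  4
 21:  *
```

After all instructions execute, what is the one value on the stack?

5      : [5]
-7     : [5, -7]
/      : [0]
negate : [0]
11     : [0, 11]
+      : [11]
-7     : [11, -7]
/      : [-1]
-1     : [-1, -1]
-      : [0]
9      : [0, 9]
*      : [0]
negate : [0]
2      : [0, 2]
9      : [0, 2, 9]
+      : [0, 11]
-      : [-11]
-1     : [-11, -1]
/      : [11]
4      : [11, 4]
*      : [44]

44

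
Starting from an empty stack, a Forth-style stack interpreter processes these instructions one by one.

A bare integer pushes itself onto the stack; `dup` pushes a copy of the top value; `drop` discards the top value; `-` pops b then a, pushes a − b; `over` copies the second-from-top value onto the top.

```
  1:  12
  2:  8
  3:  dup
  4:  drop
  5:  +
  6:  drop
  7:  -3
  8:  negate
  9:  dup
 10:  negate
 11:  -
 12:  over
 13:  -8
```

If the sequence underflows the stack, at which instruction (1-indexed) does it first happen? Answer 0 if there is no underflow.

12     -> 12
8      -> 12 8
dup    -> 12 8 8
drop   -> 12 8
+      -> 20
drop   -> (empty)
-3     -> -3
negate -> 3
dup    -> 3 3
negate -> 3 -3
-      -> 6
over  — needs 2 operands, stack has 1 → underflow

12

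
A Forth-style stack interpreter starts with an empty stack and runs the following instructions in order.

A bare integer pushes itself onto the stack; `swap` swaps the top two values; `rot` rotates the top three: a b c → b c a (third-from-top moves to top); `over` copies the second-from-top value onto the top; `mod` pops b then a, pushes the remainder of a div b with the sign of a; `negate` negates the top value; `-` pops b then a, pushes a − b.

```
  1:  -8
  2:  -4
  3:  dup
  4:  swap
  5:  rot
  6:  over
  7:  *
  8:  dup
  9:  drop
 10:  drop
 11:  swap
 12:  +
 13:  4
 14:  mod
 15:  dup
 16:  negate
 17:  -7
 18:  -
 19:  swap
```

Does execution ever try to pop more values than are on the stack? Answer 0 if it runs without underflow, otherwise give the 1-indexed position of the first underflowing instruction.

-8     : [-8]
-4     : [-8, -4]
dup    : [-8, -4, -4]
swap   : [-8, -4, -4]
rot    : [-4, -4, -8]
over   : [-4, -4, -8, -4]
*      : [-4, -4, 32]
dup    : [-4, -4, 32, 32]
drop   : [-4, -4, 32]
drop   : [-4, -4]
swap   : [-4, -4]
+      : [-8]
4      : [-8, 4]
mod    : [0]
dup    : [0, 0]
negate : [0, 0]
-7     : [0, 0, -7]
-      : [0, 7]
swap   : [7, 0]

0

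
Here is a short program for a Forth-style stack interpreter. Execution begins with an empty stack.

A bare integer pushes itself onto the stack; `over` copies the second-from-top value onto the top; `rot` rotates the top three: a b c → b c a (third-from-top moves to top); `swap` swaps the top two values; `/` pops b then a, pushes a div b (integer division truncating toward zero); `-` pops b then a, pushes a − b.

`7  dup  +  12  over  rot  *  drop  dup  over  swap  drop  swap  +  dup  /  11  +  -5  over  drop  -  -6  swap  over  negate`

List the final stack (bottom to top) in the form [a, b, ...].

[-6, 17, 6]

7       [7]
dup     [7, 7]
+       [14]
12      [14, 12]
over    [14, 12, 14]
rot     [12, 14, 14]
*       [12, 196]
drop    [12]
dup     [12, 12]
over    [12, 12, 12]
swap    [12, 12, 12]
drop    [12, 12]
swap    [12, 12]
+       [24]
dup     [24, 24]
/       [1]
11      [1, 11]
+       [12]
-5      [12, -5]
over    [12, -5, 12]
drop    [12, -5]
-       [17]
-6      [17, -6]
swap    [-6, 17]
over    [-6, 17, -6]
negate  [-6, 17, 6]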